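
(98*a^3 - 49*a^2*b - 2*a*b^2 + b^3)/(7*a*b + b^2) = 14*a^2/b - 9*a + b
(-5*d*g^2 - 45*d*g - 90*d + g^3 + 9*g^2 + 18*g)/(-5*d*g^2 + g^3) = 1 + 9/g + 18/g^2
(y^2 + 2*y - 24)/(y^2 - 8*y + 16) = (y + 6)/(y - 4)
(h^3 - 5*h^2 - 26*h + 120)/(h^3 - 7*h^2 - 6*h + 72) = (h + 5)/(h + 3)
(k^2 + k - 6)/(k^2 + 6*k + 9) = (k - 2)/(k + 3)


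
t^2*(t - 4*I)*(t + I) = t^4 - 3*I*t^3 + 4*t^2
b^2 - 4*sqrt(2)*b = b*(b - 4*sqrt(2))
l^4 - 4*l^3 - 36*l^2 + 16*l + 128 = (l - 8)*(l - 2)*(l + 2)*(l + 4)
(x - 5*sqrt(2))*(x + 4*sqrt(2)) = x^2 - sqrt(2)*x - 40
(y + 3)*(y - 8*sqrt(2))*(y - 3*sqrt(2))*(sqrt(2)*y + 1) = sqrt(2)*y^4 - 21*y^3 + 3*sqrt(2)*y^3 - 63*y^2 + 37*sqrt(2)*y^2 + 48*y + 111*sqrt(2)*y + 144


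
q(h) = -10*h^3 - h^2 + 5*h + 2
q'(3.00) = -271.00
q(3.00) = -262.00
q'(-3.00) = -259.00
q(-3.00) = 248.00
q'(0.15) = 4.02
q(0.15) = 2.69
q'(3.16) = -300.89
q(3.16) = -307.73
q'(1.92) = -109.43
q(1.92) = -62.87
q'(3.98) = -478.17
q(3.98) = -624.39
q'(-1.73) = -81.33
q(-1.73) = 42.13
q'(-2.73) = -213.13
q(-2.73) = 184.36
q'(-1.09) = -28.46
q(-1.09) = 8.31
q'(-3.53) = -361.77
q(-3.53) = 411.76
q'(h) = -30*h^2 - 2*h + 5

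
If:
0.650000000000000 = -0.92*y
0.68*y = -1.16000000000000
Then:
No Solution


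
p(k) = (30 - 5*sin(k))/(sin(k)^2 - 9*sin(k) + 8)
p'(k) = (30 - 5*sin(k))*(-2*sin(k)*cos(k) + 9*cos(k))/(sin(k)^2 - 9*sin(k) + 8)^2 - 5*cos(k)/(sin(k)^2 - 9*sin(k) + 8) = 5*(sin(k)^2 - 12*sin(k) + 46)*cos(k)/(sin(k)^2 - 9*sin(k) + 8)^2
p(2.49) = 9.27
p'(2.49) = -18.36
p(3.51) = 2.80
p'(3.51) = -1.82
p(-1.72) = 1.95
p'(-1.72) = -0.14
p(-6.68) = 2.75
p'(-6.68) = 1.73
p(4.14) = 2.10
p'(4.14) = -0.58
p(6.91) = 8.83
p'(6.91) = 16.94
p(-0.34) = 2.85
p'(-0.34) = 1.91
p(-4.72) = 123307.39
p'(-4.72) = 32402120.76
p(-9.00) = 2.70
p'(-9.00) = -1.65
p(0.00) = 3.75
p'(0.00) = 3.59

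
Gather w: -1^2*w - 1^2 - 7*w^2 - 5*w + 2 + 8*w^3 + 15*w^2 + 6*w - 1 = 8*w^3 + 8*w^2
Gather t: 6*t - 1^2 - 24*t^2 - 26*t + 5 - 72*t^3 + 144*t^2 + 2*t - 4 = -72*t^3 + 120*t^2 - 18*t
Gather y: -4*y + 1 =1 - 4*y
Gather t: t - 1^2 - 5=t - 6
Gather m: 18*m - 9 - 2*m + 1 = 16*m - 8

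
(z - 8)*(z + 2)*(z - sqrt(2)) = z^3 - 6*z^2 - sqrt(2)*z^2 - 16*z + 6*sqrt(2)*z + 16*sqrt(2)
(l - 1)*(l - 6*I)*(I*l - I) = I*l^3 + 6*l^2 - 2*I*l^2 - 12*l + I*l + 6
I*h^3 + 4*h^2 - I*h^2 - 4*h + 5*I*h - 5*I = (h - 5*I)*(h + I)*(I*h - I)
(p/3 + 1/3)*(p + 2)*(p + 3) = p^3/3 + 2*p^2 + 11*p/3 + 2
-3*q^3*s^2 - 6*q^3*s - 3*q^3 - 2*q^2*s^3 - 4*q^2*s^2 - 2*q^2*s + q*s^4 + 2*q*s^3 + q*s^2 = (-3*q + s)*(q + s)*(s + 1)*(q*s + q)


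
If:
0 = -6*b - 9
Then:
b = -3/2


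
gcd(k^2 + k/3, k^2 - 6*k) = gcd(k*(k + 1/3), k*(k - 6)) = k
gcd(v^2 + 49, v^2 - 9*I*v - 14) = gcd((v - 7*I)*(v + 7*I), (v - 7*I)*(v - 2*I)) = v - 7*I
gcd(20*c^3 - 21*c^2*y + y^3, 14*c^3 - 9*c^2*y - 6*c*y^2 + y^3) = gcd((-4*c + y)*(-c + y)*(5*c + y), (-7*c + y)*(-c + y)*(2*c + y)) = -c + y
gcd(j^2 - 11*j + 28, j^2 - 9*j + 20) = j - 4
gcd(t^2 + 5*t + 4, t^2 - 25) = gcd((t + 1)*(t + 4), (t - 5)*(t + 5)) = 1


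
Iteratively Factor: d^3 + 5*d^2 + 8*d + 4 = (d + 2)*(d^2 + 3*d + 2) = (d + 2)^2*(d + 1)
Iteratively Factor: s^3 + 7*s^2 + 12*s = (s)*(s^2 + 7*s + 12) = s*(s + 4)*(s + 3)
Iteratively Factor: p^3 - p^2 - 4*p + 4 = (p + 2)*(p^2 - 3*p + 2) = (p - 1)*(p + 2)*(p - 2)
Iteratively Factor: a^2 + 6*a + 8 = (a + 4)*(a + 2)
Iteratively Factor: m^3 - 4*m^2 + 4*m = (m)*(m^2 - 4*m + 4) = m*(m - 2)*(m - 2)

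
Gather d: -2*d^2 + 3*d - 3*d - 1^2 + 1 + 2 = 2 - 2*d^2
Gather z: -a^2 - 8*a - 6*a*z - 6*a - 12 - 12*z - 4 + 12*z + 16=-a^2 - 6*a*z - 14*a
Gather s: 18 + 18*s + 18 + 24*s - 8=42*s + 28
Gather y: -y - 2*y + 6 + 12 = 18 - 3*y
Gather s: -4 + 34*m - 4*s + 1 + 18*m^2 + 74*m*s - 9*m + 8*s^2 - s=18*m^2 + 25*m + 8*s^2 + s*(74*m - 5) - 3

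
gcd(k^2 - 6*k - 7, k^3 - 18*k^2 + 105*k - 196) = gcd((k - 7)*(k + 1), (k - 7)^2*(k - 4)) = k - 7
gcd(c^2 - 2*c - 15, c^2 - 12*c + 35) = c - 5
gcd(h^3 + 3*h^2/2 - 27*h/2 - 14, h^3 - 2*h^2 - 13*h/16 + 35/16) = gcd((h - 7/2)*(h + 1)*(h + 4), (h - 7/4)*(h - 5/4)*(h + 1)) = h + 1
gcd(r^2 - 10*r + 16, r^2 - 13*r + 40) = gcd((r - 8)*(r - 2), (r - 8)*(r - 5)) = r - 8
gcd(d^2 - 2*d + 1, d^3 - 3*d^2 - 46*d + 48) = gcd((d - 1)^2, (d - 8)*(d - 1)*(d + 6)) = d - 1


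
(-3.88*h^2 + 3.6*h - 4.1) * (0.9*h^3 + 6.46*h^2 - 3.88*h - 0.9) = -3.492*h^5 - 21.8248*h^4 + 34.6204*h^3 - 36.962*h^2 + 12.668*h + 3.69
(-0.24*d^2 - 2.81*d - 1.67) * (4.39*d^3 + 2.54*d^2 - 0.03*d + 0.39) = -1.0536*d^5 - 12.9455*d^4 - 14.4615*d^3 - 4.2511*d^2 - 1.0458*d - 0.6513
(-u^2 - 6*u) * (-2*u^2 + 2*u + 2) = 2*u^4 + 10*u^3 - 14*u^2 - 12*u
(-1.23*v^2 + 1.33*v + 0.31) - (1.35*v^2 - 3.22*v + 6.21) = -2.58*v^2 + 4.55*v - 5.9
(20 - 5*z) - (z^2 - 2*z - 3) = -z^2 - 3*z + 23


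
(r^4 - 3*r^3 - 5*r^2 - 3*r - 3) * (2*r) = 2*r^5 - 6*r^4 - 10*r^3 - 6*r^2 - 6*r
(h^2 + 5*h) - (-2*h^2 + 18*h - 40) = 3*h^2 - 13*h + 40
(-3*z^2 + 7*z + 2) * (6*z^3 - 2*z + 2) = -18*z^5 + 42*z^4 + 18*z^3 - 20*z^2 + 10*z + 4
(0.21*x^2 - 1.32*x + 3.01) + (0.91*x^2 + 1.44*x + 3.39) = 1.12*x^2 + 0.12*x + 6.4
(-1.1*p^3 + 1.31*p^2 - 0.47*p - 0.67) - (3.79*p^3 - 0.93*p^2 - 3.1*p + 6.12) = -4.89*p^3 + 2.24*p^2 + 2.63*p - 6.79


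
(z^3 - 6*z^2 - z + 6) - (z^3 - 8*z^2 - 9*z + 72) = 2*z^2 + 8*z - 66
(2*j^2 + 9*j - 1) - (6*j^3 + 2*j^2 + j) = -6*j^3 + 8*j - 1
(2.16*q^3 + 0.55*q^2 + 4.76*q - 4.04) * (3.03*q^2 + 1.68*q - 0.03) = 6.5448*q^5 + 5.2953*q^4 + 15.282*q^3 - 4.2609*q^2 - 6.93*q + 0.1212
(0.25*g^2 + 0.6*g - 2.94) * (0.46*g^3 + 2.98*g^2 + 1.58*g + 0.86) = 0.115*g^5 + 1.021*g^4 + 0.8306*g^3 - 7.5982*g^2 - 4.1292*g - 2.5284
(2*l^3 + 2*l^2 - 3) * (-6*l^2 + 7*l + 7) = -12*l^5 + 2*l^4 + 28*l^3 + 32*l^2 - 21*l - 21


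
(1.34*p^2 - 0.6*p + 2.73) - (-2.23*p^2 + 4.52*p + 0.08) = 3.57*p^2 - 5.12*p + 2.65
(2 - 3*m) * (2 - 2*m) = 6*m^2 - 10*m + 4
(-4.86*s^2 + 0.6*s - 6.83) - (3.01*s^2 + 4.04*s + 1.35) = -7.87*s^2 - 3.44*s - 8.18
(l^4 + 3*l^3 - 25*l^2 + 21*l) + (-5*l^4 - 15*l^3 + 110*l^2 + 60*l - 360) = -4*l^4 - 12*l^3 + 85*l^2 + 81*l - 360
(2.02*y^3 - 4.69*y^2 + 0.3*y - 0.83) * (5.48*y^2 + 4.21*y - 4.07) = 11.0696*y^5 - 17.197*y^4 - 26.3223*y^3 + 15.8029*y^2 - 4.7153*y + 3.3781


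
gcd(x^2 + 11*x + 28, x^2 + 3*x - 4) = x + 4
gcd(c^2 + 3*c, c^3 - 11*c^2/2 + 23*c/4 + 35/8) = 1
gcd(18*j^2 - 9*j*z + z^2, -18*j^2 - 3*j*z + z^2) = -6*j + z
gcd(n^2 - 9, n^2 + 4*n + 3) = n + 3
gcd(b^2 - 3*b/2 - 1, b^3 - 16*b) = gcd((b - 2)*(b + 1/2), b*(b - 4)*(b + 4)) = 1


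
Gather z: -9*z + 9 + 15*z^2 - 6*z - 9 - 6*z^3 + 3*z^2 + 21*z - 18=-6*z^3 + 18*z^2 + 6*z - 18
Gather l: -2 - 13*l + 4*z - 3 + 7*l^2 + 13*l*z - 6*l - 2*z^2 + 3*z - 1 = 7*l^2 + l*(13*z - 19) - 2*z^2 + 7*z - 6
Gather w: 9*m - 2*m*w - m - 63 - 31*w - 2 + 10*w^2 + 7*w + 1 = 8*m + 10*w^2 + w*(-2*m - 24) - 64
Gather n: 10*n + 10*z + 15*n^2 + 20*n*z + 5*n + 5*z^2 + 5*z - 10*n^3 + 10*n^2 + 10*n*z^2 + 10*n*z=-10*n^3 + 25*n^2 + n*(10*z^2 + 30*z + 15) + 5*z^2 + 15*z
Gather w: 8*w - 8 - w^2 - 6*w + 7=-w^2 + 2*w - 1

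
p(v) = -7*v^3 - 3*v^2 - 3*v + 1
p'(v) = -21*v^2 - 6*v - 3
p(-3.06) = 182.66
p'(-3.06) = -181.28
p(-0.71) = 4.12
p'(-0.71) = -9.33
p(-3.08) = 186.31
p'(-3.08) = -183.73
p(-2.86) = 148.80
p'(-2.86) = -157.61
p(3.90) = -471.56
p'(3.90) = -345.81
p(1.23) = -20.25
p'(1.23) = -42.15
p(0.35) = -0.72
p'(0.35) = -7.67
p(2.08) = -81.21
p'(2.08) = -106.33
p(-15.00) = 22996.00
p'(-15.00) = -4638.00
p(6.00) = -1637.00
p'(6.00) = -795.00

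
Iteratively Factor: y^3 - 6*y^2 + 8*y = (y)*(y^2 - 6*y + 8) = y*(y - 2)*(y - 4)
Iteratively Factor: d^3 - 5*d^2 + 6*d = (d - 3)*(d^2 - 2*d) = (d - 3)*(d - 2)*(d)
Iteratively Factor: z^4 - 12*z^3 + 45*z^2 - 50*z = (z - 2)*(z^3 - 10*z^2 + 25*z) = z*(z - 2)*(z^2 - 10*z + 25) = z*(z - 5)*(z - 2)*(z - 5)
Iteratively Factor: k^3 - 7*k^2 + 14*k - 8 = (k - 2)*(k^2 - 5*k + 4) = (k - 4)*(k - 2)*(k - 1)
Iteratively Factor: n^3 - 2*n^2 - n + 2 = (n - 2)*(n^2 - 1) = (n - 2)*(n + 1)*(n - 1)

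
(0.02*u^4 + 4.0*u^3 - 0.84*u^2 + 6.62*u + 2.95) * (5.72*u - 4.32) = 0.1144*u^5 + 22.7936*u^4 - 22.0848*u^3 + 41.4952*u^2 - 11.7244*u - 12.744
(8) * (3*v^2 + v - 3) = 24*v^2 + 8*v - 24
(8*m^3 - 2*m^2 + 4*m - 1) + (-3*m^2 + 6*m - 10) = 8*m^3 - 5*m^2 + 10*m - 11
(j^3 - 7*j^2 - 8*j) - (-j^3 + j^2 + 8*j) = 2*j^3 - 8*j^2 - 16*j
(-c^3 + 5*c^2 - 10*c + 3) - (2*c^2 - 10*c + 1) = -c^3 + 3*c^2 + 2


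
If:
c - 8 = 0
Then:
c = 8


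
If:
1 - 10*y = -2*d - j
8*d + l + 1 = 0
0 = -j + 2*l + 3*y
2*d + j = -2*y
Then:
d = -19/168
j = 5/84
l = -2/21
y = 1/12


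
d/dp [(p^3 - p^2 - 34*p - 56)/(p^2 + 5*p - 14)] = (p^4 + 10*p^3 - 13*p^2 + 140*p + 756)/(p^4 + 10*p^3 - 3*p^2 - 140*p + 196)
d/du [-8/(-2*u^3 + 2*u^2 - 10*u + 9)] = 16*(-3*u^2 + 2*u - 5)/(2*u^3 - 2*u^2 + 10*u - 9)^2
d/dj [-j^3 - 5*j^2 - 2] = j*(-3*j - 10)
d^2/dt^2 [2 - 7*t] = 0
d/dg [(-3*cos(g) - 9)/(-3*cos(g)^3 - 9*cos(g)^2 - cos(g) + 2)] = 3*(117*cos(g)/2 + 18*cos(2*g) + 3*cos(3*g)/2 + 23)*sin(g)/(3*cos(g)^3 + 9*cos(g)^2 + cos(g) - 2)^2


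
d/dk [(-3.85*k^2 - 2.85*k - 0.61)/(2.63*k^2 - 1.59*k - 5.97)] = (13.617*k^2 + 49.1776*k + 16.0446)/(6.9169*k^4 - 8.3634*k^3 - 28.8741*k^2 + 18.9846*k + 35.6409)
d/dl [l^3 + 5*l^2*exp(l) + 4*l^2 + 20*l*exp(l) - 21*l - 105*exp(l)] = 5*l^2*exp(l) + 3*l^2 + 30*l*exp(l) + 8*l - 85*exp(l) - 21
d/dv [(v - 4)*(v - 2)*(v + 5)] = 3*v^2 - 2*v - 22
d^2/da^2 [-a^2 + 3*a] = -2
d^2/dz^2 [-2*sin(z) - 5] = 2*sin(z)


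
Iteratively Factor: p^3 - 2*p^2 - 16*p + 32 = (p + 4)*(p^2 - 6*p + 8) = (p - 2)*(p + 4)*(p - 4)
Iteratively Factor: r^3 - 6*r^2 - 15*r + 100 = (r - 5)*(r^2 - r - 20) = (r - 5)^2*(r + 4)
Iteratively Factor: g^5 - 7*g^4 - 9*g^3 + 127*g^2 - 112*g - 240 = (g - 5)*(g^4 - 2*g^3 - 19*g^2 + 32*g + 48) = (g - 5)*(g + 4)*(g^3 - 6*g^2 + 5*g + 12) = (g - 5)*(g - 3)*(g + 4)*(g^2 - 3*g - 4) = (g - 5)*(g - 3)*(g + 1)*(g + 4)*(g - 4)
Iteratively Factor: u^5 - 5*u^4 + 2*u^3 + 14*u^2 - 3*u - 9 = (u + 1)*(u^4 - 6*u^3 + 8*u^2 + 6*u - 9) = (u - 3)*(u + 1)*(u^3 - 3*u^2 - u + 3) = (u - 3)*(u - 1)*(u + 1)*(u^2 - 2*u - 3) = (u - 3)^2*(u - 1)*(u + 1)*(u + 1)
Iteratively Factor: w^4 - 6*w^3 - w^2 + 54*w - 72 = (w - 4)*(w^3 - 2*w^2 - 9*w + 18) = (w - 4)*(w + 3)*(w^2 - 5*w + 6) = (w - 4)*(w - 2)*(w + 3)*(w - 3)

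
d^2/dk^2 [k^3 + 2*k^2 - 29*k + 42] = 6*k + 4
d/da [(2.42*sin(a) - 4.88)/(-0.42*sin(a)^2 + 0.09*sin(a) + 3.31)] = (1.0164*sin(a)^2 - 4.0992*sin(a) + 8.4494)*cos(a)/(0.1764*sin(a)^4 - 0.0756*sin(a)^3 - 2.7723*sin(a)^2 + 0.5958*sin(a) + 10.9561)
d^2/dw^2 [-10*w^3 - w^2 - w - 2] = -60*w - 2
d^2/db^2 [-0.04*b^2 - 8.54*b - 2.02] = -0.0800000000000000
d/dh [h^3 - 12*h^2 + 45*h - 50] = 3*h^2 - 24*h + 45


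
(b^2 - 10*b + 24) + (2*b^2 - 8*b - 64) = 3*b^2 - 18*b - 40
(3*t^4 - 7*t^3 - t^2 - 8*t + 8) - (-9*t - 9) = 3*t^4 - 7*t^3 - t^2 + t + 17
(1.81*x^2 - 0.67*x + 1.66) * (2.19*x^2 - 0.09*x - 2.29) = 3.9639*x^4 - 1.6302*x^3 - 0.4492*x^2 + 1.3849*x - 3.8014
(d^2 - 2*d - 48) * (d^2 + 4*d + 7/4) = d^4 + 2*d^3 - 217*d^2/4 - 391*d/2 - 84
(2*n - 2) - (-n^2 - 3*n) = n^2 + 5*n - 2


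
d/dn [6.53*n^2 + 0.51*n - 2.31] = 13.06*n + 0.51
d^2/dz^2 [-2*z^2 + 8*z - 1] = -4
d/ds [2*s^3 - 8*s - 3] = 6*s^2 - 8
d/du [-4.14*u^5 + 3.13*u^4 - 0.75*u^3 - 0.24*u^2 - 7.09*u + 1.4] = -20.7*u^4 + 12.52*u^3 - 2.25*u^2 - 0.48*u - 7.09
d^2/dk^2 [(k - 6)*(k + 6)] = 2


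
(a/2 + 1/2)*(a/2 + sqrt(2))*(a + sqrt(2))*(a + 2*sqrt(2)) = a^4/4 + a^3/4 + 5*sqrt(2)*a^3/4 + 5*sqrt(2)*a^2/4 + 4*a^2 + 2*sqrt(2)*a + 4*a + 2*sqrt(2)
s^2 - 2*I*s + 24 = (s - 6*I)*(s + 4*I)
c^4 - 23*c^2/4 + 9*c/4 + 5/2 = (c - 2)*(c - 1)*(c + 1/2)*(c + 5/2)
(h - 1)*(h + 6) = h^2 + 5*h - 6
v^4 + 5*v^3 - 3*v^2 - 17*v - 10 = (v - 2)*(v + 1)^2*(v + 5)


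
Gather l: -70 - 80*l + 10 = -80*l - 60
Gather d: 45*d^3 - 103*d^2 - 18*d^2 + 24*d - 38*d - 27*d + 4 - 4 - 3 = 45*d^3 - 121*d^2 - 41*d - 3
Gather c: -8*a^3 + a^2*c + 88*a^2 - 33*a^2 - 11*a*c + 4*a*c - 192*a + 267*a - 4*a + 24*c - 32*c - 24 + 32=-8*a^3 + 55*a^2 + 71*a + c*(a^2 - 7*a - 8) + 8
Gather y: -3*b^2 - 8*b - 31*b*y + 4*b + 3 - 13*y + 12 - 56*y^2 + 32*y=-3*b^2 - 4*b - 56*y^2 + y*(19 - 31*b) + 15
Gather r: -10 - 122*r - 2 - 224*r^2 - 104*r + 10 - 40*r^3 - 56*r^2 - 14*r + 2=-40*r^3 - 280*r^2 - 240*r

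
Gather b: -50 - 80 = -130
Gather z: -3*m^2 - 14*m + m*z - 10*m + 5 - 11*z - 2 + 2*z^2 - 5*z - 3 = -3*m^2 - 24*m + 2*z^2 + z*(m - 16)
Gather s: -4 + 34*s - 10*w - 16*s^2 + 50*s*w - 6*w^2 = -16*s^2 + s*(50*w + 34) - 6*w^2 - 10*w - 4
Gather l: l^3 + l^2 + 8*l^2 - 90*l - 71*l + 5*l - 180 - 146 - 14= l^3 + 9*l^2 - 156*l - 340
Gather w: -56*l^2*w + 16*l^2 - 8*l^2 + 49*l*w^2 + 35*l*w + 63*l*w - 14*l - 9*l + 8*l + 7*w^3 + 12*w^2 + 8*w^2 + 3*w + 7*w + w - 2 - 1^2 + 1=8*l^2 - 15*l + 7*w^3 + w^2*(49*l + 20) + w*(-56*l^2 + 98*l + 11) - 2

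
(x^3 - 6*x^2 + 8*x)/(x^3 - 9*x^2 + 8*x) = (x^2 - 6*x + 8)/(x^2 - 9*x + 8)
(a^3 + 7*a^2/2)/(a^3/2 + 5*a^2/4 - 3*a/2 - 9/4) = a^2*(4*a + 14)/(2*a^3 + 5*a^2 - 6*a - 9)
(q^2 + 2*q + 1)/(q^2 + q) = (q + 1)/q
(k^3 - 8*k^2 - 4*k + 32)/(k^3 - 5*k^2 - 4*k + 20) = (k - 8)/(k - 5)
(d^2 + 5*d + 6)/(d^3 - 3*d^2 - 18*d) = (d + 2)/(d*(d - 6))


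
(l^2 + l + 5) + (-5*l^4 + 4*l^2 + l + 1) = -5*l^4 + 5*l^2 + 2*l + 6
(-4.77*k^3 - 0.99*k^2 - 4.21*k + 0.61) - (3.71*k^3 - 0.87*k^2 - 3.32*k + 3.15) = -8.48*k^3 - 0.12*k^2 - 0.89*k - 2.54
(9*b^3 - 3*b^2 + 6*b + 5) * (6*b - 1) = 54*b^4 - 27*b^3 + 39*b^2 + 24*b - 5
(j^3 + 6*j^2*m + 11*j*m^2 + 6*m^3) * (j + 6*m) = j^4 + 12*j^3*m + 47*j^2*m^2 + 72*j*m^3 + 36*m^4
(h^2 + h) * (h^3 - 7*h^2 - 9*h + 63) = h^5 - 6*h^4 - 16*h^3 + 54*h^2 + 63*h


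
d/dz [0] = 0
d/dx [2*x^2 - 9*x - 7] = 4*x - 9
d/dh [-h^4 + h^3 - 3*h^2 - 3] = h*(-4*h^2 + 3*h - 6)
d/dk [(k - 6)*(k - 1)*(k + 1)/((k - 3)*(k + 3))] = (k^4 - 26*k^2 + 96*k + 9)/(k^4 - 18*k^2 + 81)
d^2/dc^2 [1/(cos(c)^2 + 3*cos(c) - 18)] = (-4*sin(c)^4 + 83*sin(c)^2 - 171*cos(c)/4 - 9*cos(3*c)/4 - 25)/((cos(c) - 3)^3*(cos(c) + 6)^3)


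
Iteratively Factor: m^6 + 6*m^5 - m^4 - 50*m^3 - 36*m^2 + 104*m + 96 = (m + 2)*(m^5 + 4*m^4 - 9*m^3 - 32*m^2 + 28*m + 48) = (m - 2)*(m + 2)*(m^4 + 6*m^3 + 3*m^2 - 26*m - 24) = (m - 2)*(m + 1)*(m + 2)*(m^3 + 5*m^2 - 2*m - 24) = (m - 2)*(m + 1)*(m + 2)*(m + 4)*(m^2 + m - 6) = (m - 2)^2*(m + 1)*(m + 2)*(m + 4)*(m + 3)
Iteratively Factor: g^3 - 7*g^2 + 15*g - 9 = (g - 3)*(g^2 - 4*g + 3) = (g - 3)^2*(g - 1)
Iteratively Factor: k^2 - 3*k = (k - 3)*(k)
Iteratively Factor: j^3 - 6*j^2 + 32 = (j + 2)*(j^2 - 8*j + 16) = (j - 4)*(j + 2)*(j - 4)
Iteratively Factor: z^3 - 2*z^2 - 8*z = (z + 2)*(z^2 - 4*z) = z*(z + 2)*(z - 4)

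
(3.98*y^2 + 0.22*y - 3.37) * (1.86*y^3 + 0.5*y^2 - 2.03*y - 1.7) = 7.4028*y^5 + 2.3992*y^4 - 14.2376*y^3 - 8.8976*y^2 + 6.4671*y + 5.729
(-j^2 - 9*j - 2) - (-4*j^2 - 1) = 3*j^2 - 9*j - 1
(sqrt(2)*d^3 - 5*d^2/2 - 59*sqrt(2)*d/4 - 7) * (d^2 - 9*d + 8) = sqrt(2)*d^5 - 9*sqrt(2)*d^4 - 5*d^4/2 - 27*sqrt(2)*d^3/4 + 45*d^3/2 - 27*d^2 + 531*sqrt(2)*d^2/4 - 118*sqrt(2)*d + 63*d - 56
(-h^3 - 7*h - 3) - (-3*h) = -h^3 - 4*h - 3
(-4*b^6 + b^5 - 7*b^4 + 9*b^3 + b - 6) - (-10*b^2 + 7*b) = -4*b^6 + b^5 - 7*b^4 + 9*b^3 + 10*b^2 - 6*b - 6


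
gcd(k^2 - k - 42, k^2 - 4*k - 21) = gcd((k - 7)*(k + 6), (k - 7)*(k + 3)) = k - 7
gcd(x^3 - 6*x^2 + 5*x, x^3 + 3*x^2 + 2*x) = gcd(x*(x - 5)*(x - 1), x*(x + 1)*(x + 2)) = x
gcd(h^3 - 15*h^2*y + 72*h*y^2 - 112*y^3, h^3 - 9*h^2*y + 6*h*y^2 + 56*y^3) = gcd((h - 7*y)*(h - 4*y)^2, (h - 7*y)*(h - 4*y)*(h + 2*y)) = h^2 - 11*h*y + 28*y^2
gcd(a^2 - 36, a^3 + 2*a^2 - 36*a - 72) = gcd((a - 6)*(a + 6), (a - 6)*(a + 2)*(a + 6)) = a^2 - 36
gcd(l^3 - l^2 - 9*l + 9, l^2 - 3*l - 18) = l + 3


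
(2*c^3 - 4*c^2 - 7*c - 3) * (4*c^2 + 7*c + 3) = 8*c^5 - 2*c^4 - 50*c^3 - 73*c^2 - 42*c - 9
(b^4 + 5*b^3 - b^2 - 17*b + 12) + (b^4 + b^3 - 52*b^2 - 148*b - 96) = 2*b^4 + 6*b^3 - 53*b^2 - 165*b - 84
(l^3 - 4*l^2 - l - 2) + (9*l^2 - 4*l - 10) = l^3 + 5*l^2 - 5*l - 12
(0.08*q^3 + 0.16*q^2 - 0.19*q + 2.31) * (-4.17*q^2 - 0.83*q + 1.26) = -0.3336*q^5 - 0.7336*q^4 + 0.7603*q^3 - 9.2734*q^2 - 2.1567*q + 2.9106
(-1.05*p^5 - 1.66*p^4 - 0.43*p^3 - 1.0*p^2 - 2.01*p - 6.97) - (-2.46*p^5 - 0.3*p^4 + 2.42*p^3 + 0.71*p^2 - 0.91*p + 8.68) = 1.41*p^5 - 1.36*p^4 - 2.85*p^3 - 1.71*p^2 - 1.1*p - 15.65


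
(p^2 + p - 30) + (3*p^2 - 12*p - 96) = 4*p^2 - 11*p - 126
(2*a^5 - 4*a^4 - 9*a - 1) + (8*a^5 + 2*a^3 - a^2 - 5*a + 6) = 10*a^5 - 4*a^4 + 2*a^3 - a^2 - 14*a + 5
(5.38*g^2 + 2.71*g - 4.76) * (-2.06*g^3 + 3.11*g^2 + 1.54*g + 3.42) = -11.0828*g^5 + 11.1492*g^4 + 26.5189*g^3 + 7.7694*g^2 + 1.9378*g - 16.2792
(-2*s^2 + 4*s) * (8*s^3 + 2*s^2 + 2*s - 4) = -16*s^5 + 28*s^4 + 4*s^3 + 16*s^2 - 16*s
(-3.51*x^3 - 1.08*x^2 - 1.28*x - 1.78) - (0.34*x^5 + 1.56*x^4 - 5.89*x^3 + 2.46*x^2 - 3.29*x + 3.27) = -0.34*x^5 - 1.56*x^4 + 2.38*x^3 - 3.54*x^2 + 2.01*x - 5.05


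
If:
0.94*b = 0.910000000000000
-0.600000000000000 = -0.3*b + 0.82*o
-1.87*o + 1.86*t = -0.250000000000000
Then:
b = 0.97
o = -0.38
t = -0.51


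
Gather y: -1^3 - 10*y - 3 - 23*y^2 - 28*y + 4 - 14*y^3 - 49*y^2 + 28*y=-14*y^3 - 72*y^2 - 10*y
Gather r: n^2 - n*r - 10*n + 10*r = n^2 - 10*n + r*(10 - n)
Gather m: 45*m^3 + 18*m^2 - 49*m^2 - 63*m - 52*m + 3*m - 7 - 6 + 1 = 45*m^3 - 31*m^2 - 112*m - 12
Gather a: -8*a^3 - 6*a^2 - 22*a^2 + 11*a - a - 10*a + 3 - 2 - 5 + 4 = -8*a^3 - 28*a^2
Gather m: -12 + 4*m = 4*m - 12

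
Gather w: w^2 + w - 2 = w^2 + w - 2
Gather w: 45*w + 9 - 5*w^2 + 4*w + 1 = -5*w^2 + 49*w + 10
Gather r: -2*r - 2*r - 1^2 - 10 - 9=-4*r - 20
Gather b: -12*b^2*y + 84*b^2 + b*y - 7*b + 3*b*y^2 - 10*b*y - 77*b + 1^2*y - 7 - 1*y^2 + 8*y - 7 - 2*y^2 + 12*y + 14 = b^2*(84 - 12*y) + b*(3*y^2 - 9*y - 84) - 3*y^2 + 21*y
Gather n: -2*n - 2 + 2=-2*n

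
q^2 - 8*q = q*(q - 8)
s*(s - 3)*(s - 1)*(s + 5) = s^4 + s^3 - 17*s^2 + 15*s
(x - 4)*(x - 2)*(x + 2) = x^3 - 4*x^2 - 4*x + 16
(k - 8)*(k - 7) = k^2 - 15*k + 56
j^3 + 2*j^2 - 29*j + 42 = (j - 3)*(j - 2)*(j + 7)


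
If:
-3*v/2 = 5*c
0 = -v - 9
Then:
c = 27/10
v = -9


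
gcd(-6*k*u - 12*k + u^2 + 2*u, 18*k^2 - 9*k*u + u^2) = -6*k + u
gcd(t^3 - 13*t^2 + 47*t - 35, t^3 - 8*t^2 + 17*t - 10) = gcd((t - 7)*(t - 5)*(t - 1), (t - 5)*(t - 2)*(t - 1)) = t^2 - 6*t + 5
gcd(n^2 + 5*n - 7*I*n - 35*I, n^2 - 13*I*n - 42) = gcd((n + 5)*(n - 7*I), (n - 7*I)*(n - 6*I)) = n - 7*I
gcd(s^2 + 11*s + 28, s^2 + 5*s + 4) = s + 4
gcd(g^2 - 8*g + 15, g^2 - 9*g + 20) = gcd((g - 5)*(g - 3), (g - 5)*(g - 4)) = g - 5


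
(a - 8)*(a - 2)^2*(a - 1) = a^4 - 13*a^3 + 48*a^2 - 68*a + 32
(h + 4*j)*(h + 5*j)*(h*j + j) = h^3*j + 9*h^2*j^2 + h^2*j + 20*h*j^3 + 9*h*j^2 + 20*j^3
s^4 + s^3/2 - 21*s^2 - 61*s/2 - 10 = (s - 5)*(s + 1/2)*(s + 1)*(s + 4)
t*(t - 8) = t^2 - 8*t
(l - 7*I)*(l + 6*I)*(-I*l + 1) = -I*l^3 - 43*I*l + 42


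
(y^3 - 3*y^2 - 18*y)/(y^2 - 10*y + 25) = y*(y^2 - 3*y - 18)/(y^2 - 10*y + 25)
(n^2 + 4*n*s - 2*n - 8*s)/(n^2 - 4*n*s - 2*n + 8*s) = (-n - 4*s)/(-n + 4*s)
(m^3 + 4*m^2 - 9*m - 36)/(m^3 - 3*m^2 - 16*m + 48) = (m + 3)/(m - 4)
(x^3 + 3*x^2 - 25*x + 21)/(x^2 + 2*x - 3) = (x^2 + 4*x - 21)/(x + 3)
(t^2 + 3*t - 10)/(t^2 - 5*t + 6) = (t + 5)/(t - 3)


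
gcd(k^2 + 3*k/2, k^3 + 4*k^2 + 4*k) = k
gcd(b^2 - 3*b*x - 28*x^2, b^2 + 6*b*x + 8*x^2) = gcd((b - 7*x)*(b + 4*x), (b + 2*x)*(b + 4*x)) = b + 4*x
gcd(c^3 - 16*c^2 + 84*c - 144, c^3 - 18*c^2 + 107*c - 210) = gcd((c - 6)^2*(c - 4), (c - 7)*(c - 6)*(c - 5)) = c - 6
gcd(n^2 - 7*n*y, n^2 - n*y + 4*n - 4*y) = 1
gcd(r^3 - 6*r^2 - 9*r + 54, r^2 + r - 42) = r - 6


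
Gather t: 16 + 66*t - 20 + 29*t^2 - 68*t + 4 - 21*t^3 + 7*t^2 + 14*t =-21*t^3 + 36*t^2 + 12*t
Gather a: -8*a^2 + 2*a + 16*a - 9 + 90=-8*a^2 + 18*a + 81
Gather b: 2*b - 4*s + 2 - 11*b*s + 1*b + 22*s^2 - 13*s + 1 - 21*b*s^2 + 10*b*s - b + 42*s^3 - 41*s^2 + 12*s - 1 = b*(-21*s^2 - s + 2) + 42*s^3 - 19*s^2 - 5*s + 2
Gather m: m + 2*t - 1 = m + 2*t - 1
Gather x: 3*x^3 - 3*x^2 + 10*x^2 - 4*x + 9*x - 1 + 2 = 3*x^3 + 7*x^2 + 5*x + 1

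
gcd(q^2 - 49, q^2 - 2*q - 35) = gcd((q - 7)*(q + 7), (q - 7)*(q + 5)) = q - 7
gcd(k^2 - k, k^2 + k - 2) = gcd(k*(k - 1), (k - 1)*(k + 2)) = k - 1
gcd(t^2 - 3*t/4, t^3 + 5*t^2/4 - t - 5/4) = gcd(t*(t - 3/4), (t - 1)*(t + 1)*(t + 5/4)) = 1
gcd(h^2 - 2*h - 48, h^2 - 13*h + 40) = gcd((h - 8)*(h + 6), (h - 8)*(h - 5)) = h - 8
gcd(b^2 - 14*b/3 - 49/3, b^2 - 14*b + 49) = b - 7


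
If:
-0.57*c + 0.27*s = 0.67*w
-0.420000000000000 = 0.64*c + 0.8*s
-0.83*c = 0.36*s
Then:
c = 0.35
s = -0.80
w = -0.62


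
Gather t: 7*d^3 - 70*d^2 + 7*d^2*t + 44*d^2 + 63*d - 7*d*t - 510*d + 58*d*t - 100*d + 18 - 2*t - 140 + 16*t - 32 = 7*d^3 - 26*d^2 - 547*d + t*(7*d^2 + 51*d + 14) - 154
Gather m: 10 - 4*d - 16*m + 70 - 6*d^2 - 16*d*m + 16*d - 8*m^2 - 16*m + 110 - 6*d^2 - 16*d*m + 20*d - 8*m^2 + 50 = -12*d^2 + 32*d - 16*m^2 + m*(-32*d - 32) + 240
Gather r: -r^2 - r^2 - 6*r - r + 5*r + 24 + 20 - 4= -2*r^2 - 2*r + 40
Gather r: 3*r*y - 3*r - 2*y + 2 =r*(3*y - 3) - 2*y + 2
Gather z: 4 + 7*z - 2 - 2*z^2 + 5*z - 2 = -2*z^2 + 12*z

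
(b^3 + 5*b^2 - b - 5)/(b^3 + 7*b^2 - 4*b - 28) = (b^3 + 5*b^2 - b - 5)/(b^3 + 7*b^2 - 4*b - 28)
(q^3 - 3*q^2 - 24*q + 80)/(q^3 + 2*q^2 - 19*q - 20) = (q - 4)/(q + 1)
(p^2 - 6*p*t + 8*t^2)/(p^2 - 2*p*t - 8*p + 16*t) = (p - 4*t)/(p - 8)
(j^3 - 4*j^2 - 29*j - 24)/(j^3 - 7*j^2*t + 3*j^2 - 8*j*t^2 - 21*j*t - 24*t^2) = (-j^2 + 7*j + 8)/(-j^2 + 7*j*t + 8*t^2)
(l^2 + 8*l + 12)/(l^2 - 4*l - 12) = (l + 6)/(l - 6)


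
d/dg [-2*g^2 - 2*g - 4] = -4*g - 2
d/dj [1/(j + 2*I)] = -1/(j + 2*I)^2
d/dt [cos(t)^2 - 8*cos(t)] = 2*(4 - cos(t))*sin(t)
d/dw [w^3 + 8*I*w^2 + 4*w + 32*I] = 3*w^2 + 16*I*w + 4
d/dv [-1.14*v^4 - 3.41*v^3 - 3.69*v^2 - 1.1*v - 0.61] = -4.56*v^3 - 10.23*v^2 - 7.38*v - 1.1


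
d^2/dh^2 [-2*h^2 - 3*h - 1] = -4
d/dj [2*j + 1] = 2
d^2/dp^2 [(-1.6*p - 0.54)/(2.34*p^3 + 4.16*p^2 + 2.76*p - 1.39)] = (-52.56576*p^5 - 128.932128*p^4 - 118.816256*p^3 - 139.44528*p^2 - 103.249848*p - 26.74848)/(12.812904*p^9 + 68.335488*p^8 + 166.82328*p^7 + 210.359708*p^6 + 115.581024*p^5 - 30.95976*p^4 - 61.168626*p^3 - 7.652784*p^2 + 15.997788*p - 2.685619)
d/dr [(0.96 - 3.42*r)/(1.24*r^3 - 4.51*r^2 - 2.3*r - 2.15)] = (8.4816*r^3 - 18.9954*r^2 + 8.6592*r + 9.561)/(1.5376*r^6 - 11.1848*r^5 + 14.6361*r^4 + 15.414*r^3 + 24.683*r^2 + 9.89*r + 4.6225)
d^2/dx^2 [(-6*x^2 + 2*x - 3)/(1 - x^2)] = 2*(-2*x^3 + 27*x^2 - 6*x + 9)/(x^6 - 3*x^4 + 3*x^2 - 1)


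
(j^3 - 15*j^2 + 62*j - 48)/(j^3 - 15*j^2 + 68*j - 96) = (j^2 - 7*j + 6)/(j^2 - 7*j + 12)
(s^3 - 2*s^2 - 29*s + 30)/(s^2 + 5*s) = s - 7 + 6/s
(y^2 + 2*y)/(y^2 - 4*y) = (y + 2)/(y - 4)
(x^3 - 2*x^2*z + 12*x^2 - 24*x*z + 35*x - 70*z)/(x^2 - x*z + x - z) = (x^3 - 2*x^2*z + 12*x^2 - 24*x*z + 35*x - 70*z)/(x^2 - x*z + x - z)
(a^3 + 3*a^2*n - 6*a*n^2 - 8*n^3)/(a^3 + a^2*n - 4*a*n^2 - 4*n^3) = (a + 4*n)/(a + 2*n)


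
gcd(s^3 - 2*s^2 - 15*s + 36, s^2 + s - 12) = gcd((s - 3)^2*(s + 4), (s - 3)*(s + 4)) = s^2 + s - 12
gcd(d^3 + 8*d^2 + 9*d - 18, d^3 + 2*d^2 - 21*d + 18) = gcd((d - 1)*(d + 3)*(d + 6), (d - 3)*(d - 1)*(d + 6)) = d^2 + 5*d - 6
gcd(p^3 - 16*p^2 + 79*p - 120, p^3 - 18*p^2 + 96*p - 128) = p - 8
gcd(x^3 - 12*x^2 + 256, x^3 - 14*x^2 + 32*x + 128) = x^2 - 16*x + 64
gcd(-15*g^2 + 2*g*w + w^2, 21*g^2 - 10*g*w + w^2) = -3*g + w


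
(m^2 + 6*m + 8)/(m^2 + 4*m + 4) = (m + 4)/(m + 2)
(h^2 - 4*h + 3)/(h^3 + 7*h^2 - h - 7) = (h - 3)/(h^2 + 8*h + 7)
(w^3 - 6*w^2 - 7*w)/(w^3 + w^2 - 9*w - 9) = w*(w - 7)/(w^2 - 9)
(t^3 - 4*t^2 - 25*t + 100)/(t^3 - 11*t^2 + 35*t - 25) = (t^2 + t - 20)/(t^2 - 6*t + 5)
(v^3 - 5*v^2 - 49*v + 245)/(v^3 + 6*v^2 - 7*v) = (v^2 - 12*v + 35)/(v*(v - 1))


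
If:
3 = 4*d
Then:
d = 3/4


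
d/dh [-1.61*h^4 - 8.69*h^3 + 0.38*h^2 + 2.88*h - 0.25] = -6.44*h^3 - 26.07*h^2 + 0.76*h + 2.88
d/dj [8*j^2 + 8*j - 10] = 16*j + 8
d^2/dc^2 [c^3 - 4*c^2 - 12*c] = 6*c - 8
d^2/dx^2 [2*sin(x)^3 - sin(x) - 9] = (13 - 18*sin(x)^2)*sin(x)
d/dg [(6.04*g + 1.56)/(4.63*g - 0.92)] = (11.757232 - 59.169548*g)/(4.63*g - 0.92)^3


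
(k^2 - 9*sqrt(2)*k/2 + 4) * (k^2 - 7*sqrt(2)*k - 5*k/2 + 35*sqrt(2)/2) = k^4 - 23*sqrt(2)*k^3/2 - 5*k^3/2 + 115*sqrt(2)*k^2/4 + 67*k^2 - 335*k/2 - 28*sqrt(2)*k + 70*sqrt(2)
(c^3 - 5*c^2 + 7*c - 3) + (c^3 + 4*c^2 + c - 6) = 2*c^3 - c^2 + 8*c - 9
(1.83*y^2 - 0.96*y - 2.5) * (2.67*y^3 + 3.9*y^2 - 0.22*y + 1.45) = 4.8861*y^5 + 4.5738*y^4 - 10.8216*y^3 - 6.8853*y^2 - 0.842*y - 3.625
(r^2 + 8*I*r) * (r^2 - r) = r^4 - r^3 + 8*I*r^3 - 8*I*r^2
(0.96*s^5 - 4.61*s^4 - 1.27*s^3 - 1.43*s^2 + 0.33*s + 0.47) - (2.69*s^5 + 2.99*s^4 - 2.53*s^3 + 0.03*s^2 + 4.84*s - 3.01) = -1.73*s^5 - 7.6*s^4 + 1.26*s^3 - 1.46*s^2 - 4.51*s + 3.48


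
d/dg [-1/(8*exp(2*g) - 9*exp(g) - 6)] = (16*exp(g) - 9)*exp(g)/(-8*exp(2*g) + 9*exp(g) + 6)^2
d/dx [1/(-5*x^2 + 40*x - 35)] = 2*(x - 4)/(5*(x^2 - 8*x + 7)^2)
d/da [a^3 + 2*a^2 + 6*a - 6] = 3*a^2 + 4*a + 6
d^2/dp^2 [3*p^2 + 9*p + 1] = 6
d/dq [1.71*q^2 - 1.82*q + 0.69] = 3.42*q - 1.82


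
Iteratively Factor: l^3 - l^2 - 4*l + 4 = (l - 2)*(l^2 + l - 2) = (l - 2)*(l - 1)*(l + 2)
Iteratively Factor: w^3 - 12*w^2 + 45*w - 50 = (w - 5)*(w^2 - 7*w + 10) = (w - 5)*(w - 2)*(w - 5)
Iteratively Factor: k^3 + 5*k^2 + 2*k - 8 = (k - 1)*(k^2 + 6*k + 8) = (k - 1)*(k + 2)*(k + 4)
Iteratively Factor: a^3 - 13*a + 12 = (a - 1)*(a^2 + a - 12) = (a - 1)*(a + 4)*(a - 3)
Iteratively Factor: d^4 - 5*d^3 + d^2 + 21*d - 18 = (d - 1)*(d^3 - 4*d^2 - 3*d + 18) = (d - 3)*(d - 1)*(d^2 - d - 6) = (d - 3)^2*(d - 1)*(d + 2)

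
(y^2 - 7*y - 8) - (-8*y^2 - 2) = 9*y^2 - 7*y - 6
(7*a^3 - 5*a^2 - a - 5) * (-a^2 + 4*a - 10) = -7*a^5 + 33*a^4 - 89*a^3 + 51*a^2 - 10*a + 50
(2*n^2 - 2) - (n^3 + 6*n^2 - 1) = -n^3 - 4*n^2 - 1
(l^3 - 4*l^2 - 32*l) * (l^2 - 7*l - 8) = l^5 - 11*l^4 - 12*l^3 + 256*l^2 + 256*l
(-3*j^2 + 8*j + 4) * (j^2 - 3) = -3*j^4 + 8*j^3 + 13*j^2 - 24*j - 12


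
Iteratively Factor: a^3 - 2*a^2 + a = (a)*(a^2 - 2*a + 1) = a*(a - 1)*(a - 1)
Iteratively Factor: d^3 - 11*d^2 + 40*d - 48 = (d - 4)*(d^2 - 7*d + 12) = (d - 4)^2*(d - 3)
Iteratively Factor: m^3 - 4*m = (m + 2)*(m^2 - 2*m) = (m - 2)*(m + 2)*(m)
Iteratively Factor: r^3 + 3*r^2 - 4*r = (r + 4)*(r^2 - r) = r*(r + 4)*(r - 1)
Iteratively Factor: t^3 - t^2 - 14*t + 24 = (t + 4)*(t^2 - 5*t + 6) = (t - 3)*(t + 4)*(t - 2)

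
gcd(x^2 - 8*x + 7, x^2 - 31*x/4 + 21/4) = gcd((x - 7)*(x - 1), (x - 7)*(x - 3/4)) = x - 7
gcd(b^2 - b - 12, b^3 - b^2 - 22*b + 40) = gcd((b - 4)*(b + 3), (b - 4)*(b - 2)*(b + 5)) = b - 4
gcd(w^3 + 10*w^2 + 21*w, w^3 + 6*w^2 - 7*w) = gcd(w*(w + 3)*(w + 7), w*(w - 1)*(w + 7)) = w^2 + 7*w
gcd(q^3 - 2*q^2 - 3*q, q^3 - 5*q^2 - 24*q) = q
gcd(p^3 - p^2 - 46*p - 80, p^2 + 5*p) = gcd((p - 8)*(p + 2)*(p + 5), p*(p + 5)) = p + 5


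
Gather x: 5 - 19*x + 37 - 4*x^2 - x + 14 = -4*x^2 - 20*x + 56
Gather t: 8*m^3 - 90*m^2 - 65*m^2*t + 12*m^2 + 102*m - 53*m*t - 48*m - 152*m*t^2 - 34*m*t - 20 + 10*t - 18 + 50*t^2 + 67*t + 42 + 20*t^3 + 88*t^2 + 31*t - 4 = 8*m^3 - 78*m^2 + 54*m + 20*t^3 + t^2*(138 - 152*m) + t*(-65*m^2 - 87*m + 108)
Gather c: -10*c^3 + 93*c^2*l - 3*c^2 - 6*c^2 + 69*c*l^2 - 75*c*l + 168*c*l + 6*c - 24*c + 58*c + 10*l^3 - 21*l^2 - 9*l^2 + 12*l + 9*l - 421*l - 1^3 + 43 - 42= -10*c^3 + c^2*(93*l - 9) + c*(69*l^2 + 93*l + 40) + 10*l^3 - 30*l^2 - 400*l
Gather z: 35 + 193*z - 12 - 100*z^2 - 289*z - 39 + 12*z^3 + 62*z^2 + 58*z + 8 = 12*z^3 - 38*z^2 - 38*z - 8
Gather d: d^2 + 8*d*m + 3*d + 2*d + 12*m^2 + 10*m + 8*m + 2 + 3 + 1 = d^2 + d*(8*m + 5) + 12*m^2 + 18*m + 6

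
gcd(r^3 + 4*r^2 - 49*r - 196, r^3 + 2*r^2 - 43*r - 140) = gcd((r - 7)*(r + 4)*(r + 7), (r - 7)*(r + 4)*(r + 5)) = r^2 - 3*r - 28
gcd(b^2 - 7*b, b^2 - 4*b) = b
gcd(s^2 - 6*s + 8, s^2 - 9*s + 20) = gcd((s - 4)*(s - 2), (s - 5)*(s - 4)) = s - 4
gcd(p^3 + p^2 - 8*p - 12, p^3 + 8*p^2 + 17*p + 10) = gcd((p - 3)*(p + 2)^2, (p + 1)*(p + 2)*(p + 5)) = p + 2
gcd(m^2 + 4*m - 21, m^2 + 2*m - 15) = m - 3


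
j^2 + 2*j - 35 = (j - 5)*(j + 7)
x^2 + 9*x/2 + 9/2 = (x + 3/2)*(x + 3)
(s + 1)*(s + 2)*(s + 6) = s^3 + 9*s^2 + 20*s + 12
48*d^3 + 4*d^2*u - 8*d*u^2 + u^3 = (-6*d + u)*(-4*d + u)*(2*d + u)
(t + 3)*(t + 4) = t^2 + 7*t + 12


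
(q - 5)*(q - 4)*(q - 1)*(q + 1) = q^4 - 9*q^3 + 19*q^2 + 9*q - 20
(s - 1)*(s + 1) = s^2 - 1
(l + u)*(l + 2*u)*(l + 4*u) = l^3 + 7*l^2*u + 14*l*u^2 + 8*u^3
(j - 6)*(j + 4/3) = j^2 - 14*j/3 - 8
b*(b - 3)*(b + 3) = b^3 - 9*b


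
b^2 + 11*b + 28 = (b + 4)*(b + 7)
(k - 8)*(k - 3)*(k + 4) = k^3 - 7*k^2 - 20*k + 96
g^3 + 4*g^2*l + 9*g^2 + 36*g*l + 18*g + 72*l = (g + 3)*(g + 6)*(g + 4*l)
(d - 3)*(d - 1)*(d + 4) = d^3 - 13*d + 12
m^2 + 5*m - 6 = (m - 1)*(m + 6)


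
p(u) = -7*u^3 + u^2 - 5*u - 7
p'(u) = -21*u^2 + 2*u - 5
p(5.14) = -956.86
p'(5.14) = -549.53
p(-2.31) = 96.17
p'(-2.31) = -121.68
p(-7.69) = 3273.88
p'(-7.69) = -1262.24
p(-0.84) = 2.05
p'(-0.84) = -21.50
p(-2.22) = 85.62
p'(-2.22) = -112.94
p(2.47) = -118.73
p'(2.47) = -128.18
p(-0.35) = -4.83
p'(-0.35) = -8.27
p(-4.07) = 501.85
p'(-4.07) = -361.00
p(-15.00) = 23918.00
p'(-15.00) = -4760.00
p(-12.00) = 12293.00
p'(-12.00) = -3053.00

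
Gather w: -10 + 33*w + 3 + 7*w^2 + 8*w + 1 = 7*w^2 + 41*w - 6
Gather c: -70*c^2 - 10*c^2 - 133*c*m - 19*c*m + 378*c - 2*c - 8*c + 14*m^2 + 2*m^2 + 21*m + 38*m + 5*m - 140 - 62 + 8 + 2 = -80*c^2 + c*(368 - 152*m) + 16*m^2 + 64*m - 192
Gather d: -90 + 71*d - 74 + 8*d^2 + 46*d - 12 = 8*d^2 + 117*d - 176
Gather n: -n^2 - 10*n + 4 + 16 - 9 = -n^2 - 10*n + 11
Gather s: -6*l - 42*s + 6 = -6*l - 42*s + 6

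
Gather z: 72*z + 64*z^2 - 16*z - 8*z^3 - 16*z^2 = -8*z^3 + 48*z^2 + 56*z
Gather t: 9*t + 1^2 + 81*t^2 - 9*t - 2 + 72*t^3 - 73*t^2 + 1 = 72*t^3 + 8*t^2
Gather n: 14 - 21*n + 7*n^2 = 7*n^2 - 21*n + 14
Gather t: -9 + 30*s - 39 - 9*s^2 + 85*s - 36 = -9*s^2 + 115*s - 84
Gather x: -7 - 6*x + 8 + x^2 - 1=x^2 - 6*x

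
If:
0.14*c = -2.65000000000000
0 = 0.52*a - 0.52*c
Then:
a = -18.93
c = -18.93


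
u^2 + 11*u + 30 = (u + 5)*(u + 6)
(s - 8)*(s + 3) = s^2 - 5*s - 24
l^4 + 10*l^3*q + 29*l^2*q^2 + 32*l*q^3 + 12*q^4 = (l + q)^2*(l + 2*q)*(l + 6*q)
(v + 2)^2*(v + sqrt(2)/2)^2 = v^4 + sqrt(2)*v^3 + 4*v^3 + 9*v^2/2 + 4*sqrt(2)*v^2 + 2*v + 4*sqrt(2)*v + 2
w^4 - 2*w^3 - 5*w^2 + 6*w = w*(w - 3)*(w - 1)*(w + 2)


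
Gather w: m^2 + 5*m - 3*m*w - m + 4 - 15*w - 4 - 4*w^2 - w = m^2 + 4*m - 4*w^2 + w*(-3*m - 16)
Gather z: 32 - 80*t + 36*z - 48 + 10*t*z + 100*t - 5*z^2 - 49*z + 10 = 20*t - 5*z^2 + z*(10*t - 13) - 6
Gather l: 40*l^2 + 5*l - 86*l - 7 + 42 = 40*l^2 - 81*l + 35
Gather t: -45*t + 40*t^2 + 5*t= 40*t^2 - 40*t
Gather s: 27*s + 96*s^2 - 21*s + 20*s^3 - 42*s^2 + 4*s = 20*s^3 + 54*s^2 + 10*s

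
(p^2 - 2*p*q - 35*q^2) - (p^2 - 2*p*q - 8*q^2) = -27*q^2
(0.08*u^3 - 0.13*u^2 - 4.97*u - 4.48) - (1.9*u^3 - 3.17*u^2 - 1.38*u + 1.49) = -1.82*u^3 + 3.04*u^2 - 3.59*u - 5.97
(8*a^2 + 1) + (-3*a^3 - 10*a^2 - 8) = -3*a^3 - 2*a^2 - 7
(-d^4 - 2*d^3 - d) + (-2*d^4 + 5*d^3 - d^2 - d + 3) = -3*d^4 + 3*d^3 - d^2 - 2*d + 3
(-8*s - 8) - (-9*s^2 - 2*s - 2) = 9*s^2 - 6*s - 6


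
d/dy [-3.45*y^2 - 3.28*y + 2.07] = -6.9*y - 3.28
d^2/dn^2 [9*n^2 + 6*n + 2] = 18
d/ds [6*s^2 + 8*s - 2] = 12*s + 8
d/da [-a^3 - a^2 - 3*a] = -3*a^2 - 2*a - 3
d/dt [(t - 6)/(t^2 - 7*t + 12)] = (t^2 - 7*t - (t - 6)*(2*t - 7) + 12)/(t^2 - 7*t + 12)^2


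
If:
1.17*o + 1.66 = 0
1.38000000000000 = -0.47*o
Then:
No Solution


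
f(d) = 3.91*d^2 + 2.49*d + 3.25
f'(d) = 7.82*d + 2.49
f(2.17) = 27.07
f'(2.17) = 19.46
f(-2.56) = 22.50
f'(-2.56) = -17.53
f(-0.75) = 3.58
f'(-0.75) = -3.38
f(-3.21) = 35.55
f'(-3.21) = -22.61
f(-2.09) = 15.13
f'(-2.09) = -13.85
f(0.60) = 6.15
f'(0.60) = 7.18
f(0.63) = 6.37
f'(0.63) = 7.42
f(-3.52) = 42.93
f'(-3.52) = -25.04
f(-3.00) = 30.97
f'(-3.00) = -20.97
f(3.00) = 45.91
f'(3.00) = 25.95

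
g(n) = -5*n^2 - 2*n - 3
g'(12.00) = -122.00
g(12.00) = -747.00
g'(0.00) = -2.00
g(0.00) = -3.00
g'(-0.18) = -0.20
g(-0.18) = -2.80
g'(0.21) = -4.10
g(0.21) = -3.64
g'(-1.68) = 14.80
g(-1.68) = -13.75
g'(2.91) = -31.10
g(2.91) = -51.16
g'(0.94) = -11.40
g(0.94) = -9.30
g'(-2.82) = 26.20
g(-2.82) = -37.12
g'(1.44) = -16.40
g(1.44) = -16.25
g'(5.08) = -52.80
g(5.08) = -142.19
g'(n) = -10*n - 2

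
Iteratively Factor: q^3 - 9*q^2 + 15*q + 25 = (q - 5)*(q^2 - 4*q - 5) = (q - 5)^2*(q + 1)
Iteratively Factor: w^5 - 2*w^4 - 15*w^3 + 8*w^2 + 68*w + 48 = (w - 3)*(w^4 + w^3 - 12*w^2 - 28*w - 16) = (w - 3)*(w + 1)*(w^3 - 12*w - 16) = (w - 3)*(w + 1)*(w + 2)*(w^2 - 2*w - 8) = (w - 3)*(w + 1)*(w + 2)^2*(w - 4)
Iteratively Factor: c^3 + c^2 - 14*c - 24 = (c + 3)*(c^2 - 2*c - 8) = (c - 4)*(c + 3)*(c + 2)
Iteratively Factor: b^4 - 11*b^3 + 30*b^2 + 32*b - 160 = (b + 2)*(b^3 - 13*b^2 + 56*b - 80) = (b - 5)*(b + 2)*(b^2 - 8*b + 16) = (b - 5)*(b - 4)*(b + 2)*(b - 4)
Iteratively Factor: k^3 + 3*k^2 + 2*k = (k)*(k^2 + 3*k + 2) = k*(k + 1)*(k + 2)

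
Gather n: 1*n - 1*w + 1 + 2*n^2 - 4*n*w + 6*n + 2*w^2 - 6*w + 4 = 2*n^2 + n*(7 - 4*w) + 2*w^2 - 7*w + 5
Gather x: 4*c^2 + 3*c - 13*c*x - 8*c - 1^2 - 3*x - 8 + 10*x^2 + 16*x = 4*c^2 - 5*c + 10*x^2 + x*(13 - 13*c) - 9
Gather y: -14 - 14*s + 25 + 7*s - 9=2 - 7*s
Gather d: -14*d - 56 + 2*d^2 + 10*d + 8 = 2*d^2 - 4*d - 48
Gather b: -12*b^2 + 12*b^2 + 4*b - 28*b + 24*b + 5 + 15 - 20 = 0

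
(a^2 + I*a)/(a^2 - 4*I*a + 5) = a/(a - 5*I)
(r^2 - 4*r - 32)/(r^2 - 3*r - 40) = (r + 4)/(r + 5)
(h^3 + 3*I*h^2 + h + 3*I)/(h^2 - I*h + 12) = (h^2 + 1)/(h - 4*I)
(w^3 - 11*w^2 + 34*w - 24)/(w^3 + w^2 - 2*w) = (w^2 - 10*w + 24)/(w*(w + 2))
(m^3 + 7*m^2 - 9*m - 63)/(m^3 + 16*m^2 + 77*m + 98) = (m^2 - 9)/(m^2 + 9*m + 14)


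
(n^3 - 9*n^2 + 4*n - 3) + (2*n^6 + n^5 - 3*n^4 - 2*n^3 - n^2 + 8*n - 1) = 2*n^6 + n^5 - 3*n^4 - n^3 - 10*n^2 + 12*n - 4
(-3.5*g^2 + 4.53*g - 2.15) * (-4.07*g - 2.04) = 14.245*g^3 - 11.2971*g^2 - 0.4907*g + 4.386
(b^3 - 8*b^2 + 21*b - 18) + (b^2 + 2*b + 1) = b^3 - 7*b^2 + 23*b - 17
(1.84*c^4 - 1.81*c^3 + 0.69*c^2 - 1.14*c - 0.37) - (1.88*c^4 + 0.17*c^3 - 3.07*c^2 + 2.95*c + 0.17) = -0.0399999999999998*c^4 - 1.98*c^3 + 3.76*c^2 - 4.09*c - 0.54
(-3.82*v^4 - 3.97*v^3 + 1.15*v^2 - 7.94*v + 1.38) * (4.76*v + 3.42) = -18.1832*v^5 - 31.9616*v^4 - 8.1034*v^3 - 33.8614*v^2 - 20.586*v + 4.7196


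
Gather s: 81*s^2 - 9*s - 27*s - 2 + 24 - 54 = 81*s^2 - 36*s - 32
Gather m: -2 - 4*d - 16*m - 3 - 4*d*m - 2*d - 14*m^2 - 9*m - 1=-6*d - 14*m^2 + m*(-4*d - 25) - 6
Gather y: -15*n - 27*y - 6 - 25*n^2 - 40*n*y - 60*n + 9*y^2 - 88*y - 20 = -25*n^2 - 75*n + 9*y^2 + y*(-40*n - 115) - 26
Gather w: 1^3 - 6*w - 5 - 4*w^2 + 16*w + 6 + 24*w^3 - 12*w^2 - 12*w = 24*w^3 - 16*w^2 - 2*w + 2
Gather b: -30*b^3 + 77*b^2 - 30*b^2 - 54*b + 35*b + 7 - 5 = -30*b^3 + 47*b^2 - 19*b + 2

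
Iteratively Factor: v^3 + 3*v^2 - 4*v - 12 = (v + 3)*(v^2 - 4) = (v + 2)*(v + 3)*(v - 2)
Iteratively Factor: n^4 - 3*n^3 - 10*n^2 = (n + 2)*(n^3 - 5*n^2) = n*(n + 2)*(n^2 - 5*n) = n*(n - 5)*(n + 2)*(n)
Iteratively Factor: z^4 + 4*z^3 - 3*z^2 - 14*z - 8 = (z + 1)*(z^3 + 3*z^2 - 6*z - 8) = (z + 1)^2*(z^2 + 2*z - 8) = (z + 1)^2*(z + 4)*(z - 2)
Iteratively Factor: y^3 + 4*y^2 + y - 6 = (y - 1)*(y^2 + 5*y + 6) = (y - 1)*(y + 3)*(y + 2)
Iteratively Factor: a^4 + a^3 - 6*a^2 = (a + 3)*(a^3 - 2*a^2) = (a - 2)*(a + 3)*(a^2) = a*(a - 2)*(a + 3)*(a)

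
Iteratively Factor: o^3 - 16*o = (o + 4)*(o^2 - 4*o) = (o - 4)*(o + 4)*(o)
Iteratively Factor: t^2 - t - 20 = (t - 5)*(t + 4)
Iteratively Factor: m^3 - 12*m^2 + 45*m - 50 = (m - 5)*(m^2 - 7*m + 10) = (m - 5)*(m - 2)*(m - 5)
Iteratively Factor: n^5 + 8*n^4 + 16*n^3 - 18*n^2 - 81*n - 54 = (n + 3)*(n^4 + 5*n^3 + n^2 - 21*n - 18) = (n + 1)*(n + 3)*(n^3 + 4*n^2 - 3*n - 18) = (n - 2)*(n + 1)*(n + 3)*(n^2 + 6*n + 9) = (n - 2)*(n + 1)*(n + 3)^2*(n + 3)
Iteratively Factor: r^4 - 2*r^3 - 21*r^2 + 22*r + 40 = (r + 4)*(r^3 - 6*r^2 + 3*r + 10) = (r + 1)*(r + 4)*(r^2 - 7*r + 10) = (r - 2)*(r + 1)*(r + 4)*(r - 5)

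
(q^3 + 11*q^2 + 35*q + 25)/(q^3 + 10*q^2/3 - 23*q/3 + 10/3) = 3*(q^2 + 6*q + 5)/(3*q^2 - 5*q + 2)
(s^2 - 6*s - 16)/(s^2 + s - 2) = (s - 8)/(s - 1)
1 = 1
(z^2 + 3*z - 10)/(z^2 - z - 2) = (z + 5)/(z + 1)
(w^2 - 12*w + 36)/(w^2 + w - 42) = (w - 6)/(w + 7)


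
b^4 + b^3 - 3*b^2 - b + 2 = (b - 1)^2*(b + 1)*(b + 2)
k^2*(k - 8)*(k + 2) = k^4 - 6*k^3 - 16*k^2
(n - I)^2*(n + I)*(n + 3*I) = n^4 + 2*I*n^3 + 4*n^2 + 2*I*n + 3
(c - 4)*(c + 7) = c^2 + 3*c - 28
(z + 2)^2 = z^2 + 4*z + 4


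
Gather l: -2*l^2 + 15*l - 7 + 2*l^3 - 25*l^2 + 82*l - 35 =2*l^3 - 27*l^2 + 97*l - 42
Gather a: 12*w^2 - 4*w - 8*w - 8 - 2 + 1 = 12*w^2 - 12*w - 9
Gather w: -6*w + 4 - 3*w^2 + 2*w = -3*w^2 - 4*w + 4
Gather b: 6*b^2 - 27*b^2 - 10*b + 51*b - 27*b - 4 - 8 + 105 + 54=-21*b^2 + 14*b + 147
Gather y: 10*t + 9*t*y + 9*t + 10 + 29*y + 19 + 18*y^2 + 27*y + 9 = 19*t + 18*y^2 + y*(9*t + 56) + 38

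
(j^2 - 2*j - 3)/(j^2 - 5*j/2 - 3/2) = 2*(j + 1)/(2*j + 1)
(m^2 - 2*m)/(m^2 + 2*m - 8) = m/(m + 4)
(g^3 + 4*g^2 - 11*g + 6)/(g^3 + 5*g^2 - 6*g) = (g - 1)/g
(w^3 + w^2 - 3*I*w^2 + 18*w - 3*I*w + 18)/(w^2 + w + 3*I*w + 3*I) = w - 6*I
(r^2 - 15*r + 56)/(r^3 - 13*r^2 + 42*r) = (r - 8)/(r*(r - 6))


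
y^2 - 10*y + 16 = (y - 8)*(y - 2)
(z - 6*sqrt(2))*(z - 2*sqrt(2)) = z^2 - 8*sqrt(2)*z + 24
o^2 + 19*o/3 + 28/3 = (o + 7/3)*(o + 4)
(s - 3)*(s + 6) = s^2 + 3*s - 18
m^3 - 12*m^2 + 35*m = m*(m - 7)*(m - 5)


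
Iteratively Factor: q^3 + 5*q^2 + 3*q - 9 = (q + 3)*(q^2 + 2*q - 3) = (q - 1)*(q + 3)*(q + 3)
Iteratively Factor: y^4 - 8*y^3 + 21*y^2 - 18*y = (y - 3)*(y^3 - 5*y^2 + 6*y) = (y - 3)*(y - 2)*(y^2 - 3*y) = (y - 3)^2*(y - 2)*(y)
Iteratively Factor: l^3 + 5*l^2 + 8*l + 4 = (l + 2)*(l^2 + 3*l + 2) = (l + 2)^2*(l + 1)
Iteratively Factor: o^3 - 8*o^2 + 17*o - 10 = (o - 1)*(o^2 - 7*o + 10) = (o - 5)*(o - 1)*(o - 2)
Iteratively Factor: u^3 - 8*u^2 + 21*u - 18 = (u - 3)*(u^2 - 5*u + 6) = (u - 3)*(u - 2)*(u - 3)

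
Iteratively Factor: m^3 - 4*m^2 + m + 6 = (m + 1)*(m^2 - 5*m + 6) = (m - 3)*(m + 1)*(m - 2)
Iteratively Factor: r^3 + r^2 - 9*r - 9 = (r - 3)*(r^2 + 4*r + 3) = (r - 3)*(r + 1)*(r + 3)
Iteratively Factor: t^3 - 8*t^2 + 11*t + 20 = (t + 1)*(t^2 - 9*t + 20) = (t - 5)*(t + 1)*(t - 4)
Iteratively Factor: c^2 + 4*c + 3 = (c + 1)*(c + 3)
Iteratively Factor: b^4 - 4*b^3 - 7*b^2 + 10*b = (b - 1)*(b^3 - 3*b^2 - 10*b) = b*(b - 1)*(b^2 - 3*b - 10) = b*(b - 1)*(b + 2)*(b - 5)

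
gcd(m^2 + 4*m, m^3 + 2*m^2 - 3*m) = m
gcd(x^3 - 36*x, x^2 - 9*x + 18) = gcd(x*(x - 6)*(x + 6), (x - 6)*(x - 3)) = x - 6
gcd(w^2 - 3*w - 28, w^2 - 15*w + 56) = w - 7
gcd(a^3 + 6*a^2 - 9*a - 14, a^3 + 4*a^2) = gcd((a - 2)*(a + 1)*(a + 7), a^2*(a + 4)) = 1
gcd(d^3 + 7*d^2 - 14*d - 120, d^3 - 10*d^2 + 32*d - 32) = d - 4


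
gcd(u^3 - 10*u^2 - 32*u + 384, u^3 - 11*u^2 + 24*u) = u - 8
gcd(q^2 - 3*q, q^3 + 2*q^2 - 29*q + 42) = q - 3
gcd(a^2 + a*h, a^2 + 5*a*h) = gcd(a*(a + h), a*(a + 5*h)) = a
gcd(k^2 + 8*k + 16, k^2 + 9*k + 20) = k + 4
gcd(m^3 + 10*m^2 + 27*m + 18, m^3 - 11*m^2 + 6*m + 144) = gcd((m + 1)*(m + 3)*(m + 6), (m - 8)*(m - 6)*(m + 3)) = m + 3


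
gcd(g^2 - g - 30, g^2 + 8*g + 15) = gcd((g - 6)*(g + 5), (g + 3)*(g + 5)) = g + 5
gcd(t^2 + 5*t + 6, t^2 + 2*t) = t + 2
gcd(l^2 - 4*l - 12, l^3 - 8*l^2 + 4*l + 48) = l^2 - 4*l - 12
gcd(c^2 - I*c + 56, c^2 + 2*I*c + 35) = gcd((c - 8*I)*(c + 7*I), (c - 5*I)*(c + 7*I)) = c + 7*I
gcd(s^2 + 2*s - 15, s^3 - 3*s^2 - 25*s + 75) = s^2 + 2*s - 15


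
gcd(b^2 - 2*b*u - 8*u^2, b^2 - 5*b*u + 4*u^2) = -b + 4*u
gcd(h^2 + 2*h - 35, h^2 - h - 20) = h - 5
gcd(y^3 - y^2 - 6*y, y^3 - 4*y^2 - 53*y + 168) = y - 3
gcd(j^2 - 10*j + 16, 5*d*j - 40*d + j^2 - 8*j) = j - 8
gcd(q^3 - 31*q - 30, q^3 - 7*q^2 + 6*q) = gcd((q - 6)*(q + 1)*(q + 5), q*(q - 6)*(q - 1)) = q - 6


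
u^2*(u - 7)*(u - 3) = u^4 - 10*u^3 + 21*u^2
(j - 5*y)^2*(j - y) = j^3 - 11*j^2*y + 35*j*y^2 - 25*y^3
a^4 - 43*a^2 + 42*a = a*(a - 6)*(a - 1)*(a + 7)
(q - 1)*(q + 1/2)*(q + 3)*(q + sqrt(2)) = q^4 + sqrt(2)*q^3 + 5*q^3/2 - 2*q^2 + 5*sqrt(2)*q^2/2 - 2*sqrt(2)*q - 3*q/2 - 3*sqrt(2)/2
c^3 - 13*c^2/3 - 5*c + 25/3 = (c - 5)*(c - 1)*(c + 5/3)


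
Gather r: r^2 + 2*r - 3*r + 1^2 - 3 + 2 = r^2 - r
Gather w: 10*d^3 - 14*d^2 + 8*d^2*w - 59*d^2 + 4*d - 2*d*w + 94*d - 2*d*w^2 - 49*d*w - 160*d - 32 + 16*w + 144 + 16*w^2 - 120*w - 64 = 10*d^3 - 73*d^2 - 62*d + w^2*(16 - 2*d) + w*(8*d^2 - 51*d - 104) + 48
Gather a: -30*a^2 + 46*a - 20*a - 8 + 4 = -30*a^2 + 26*a - 4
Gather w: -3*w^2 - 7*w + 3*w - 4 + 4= -3*w^2 - 4*w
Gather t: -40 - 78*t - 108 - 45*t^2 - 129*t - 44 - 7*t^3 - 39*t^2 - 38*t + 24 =-7*t^3 - 84*t^2 - 245*t - 168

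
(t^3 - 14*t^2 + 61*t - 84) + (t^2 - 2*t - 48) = t^3 - 13*t^2 + 59*t - 132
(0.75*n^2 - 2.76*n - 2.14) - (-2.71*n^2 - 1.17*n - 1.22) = 3.46*n^2 - 1.59*n - 0.92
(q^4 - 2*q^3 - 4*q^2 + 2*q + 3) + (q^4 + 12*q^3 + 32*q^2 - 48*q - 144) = 2*q^4 + 10*q^3 + 28*q^2 - 46*q - 141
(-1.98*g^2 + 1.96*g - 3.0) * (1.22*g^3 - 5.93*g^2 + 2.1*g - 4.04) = -2.4156*g^5 + 14.1326*g^4 - 19.4408*g^3 + 29.9052*g^2 - 14.2184*g + 12.12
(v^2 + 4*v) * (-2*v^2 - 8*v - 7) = -2*v^4 - 16*v^3 - 39*v^2 - 28*v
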